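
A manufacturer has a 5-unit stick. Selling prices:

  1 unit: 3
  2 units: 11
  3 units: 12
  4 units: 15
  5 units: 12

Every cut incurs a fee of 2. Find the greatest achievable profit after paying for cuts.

Let net[k] be the best obtainable value from length k. For each k, try every first piece i and keep the best of price[i] + net[k−i] minus the 2 cut fee when i<k.
net[1] = 3
net[2] = max(3+3-2, 11+0) = 11
net[3] = max(3+11-2, 11+3-2, 12+0) = 12
net[4] = max(3+12-2, 11+11-2, 12+3-2, 15+0) = 20
net[5] = max(3+20-2, 11+12-2, 12+11-2, 15+3-2, 12+0) = 21
One optimal plan: pieces 2 + 2 + 1 (2 cuts) → 25 − 4 = 21.

21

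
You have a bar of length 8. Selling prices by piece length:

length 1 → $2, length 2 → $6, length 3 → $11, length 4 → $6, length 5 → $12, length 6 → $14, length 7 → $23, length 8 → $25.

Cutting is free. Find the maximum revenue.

28

Consider every possible first cut. v[k] is the best of p[i]+v[k−i] over all sellable i≤k.
v[1] = 2
v[2] = max(2+2, 6+0) = 6
v[3] = max(2+6, 6+2, 11+0) = 11
v[4] = max(2+11, 6+6, 11+2, 6+0) = 13
v[5] = max(2+13, 6+11, 11+6, 6+2, 12+0) = 17
v[6] = max(2+17, 6+13, 11+11, 6+6, 12+2, 14+0) = 22
v[7] = max(2+22, 6+17, 11+13, …, 14+2, 23+0) = 24
v[8] = max(2+24, 6+22, 11+17, …, 23+2, 25+0) = 28
One optimal cutting: 3 + 3 + 2 → $11 + $11 + $6 = $28.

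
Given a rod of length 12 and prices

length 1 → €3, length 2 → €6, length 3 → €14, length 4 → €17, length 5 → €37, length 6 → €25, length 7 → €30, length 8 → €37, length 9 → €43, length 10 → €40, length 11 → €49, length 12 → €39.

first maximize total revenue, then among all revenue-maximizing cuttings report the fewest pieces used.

3

Build r[k] bottom-up: r[k] = max over allowed piece i of (p[i] + r[k−i]).
r[1] = 3
r[2] = max(3+3, 6+0) = 6
r[3] = max(3+6, 6+3, 14+0) = 14
r[4] = max(3+14, 6+6, 14+3, 17+0) = 17
r[5] = max(3+17, 6+14, 14+6, 17+3, 37+0) = 37
r[6] = max(3+37, 6+17, 14+14, 17+6, 37+3, 25+0) = 40
r[7] = max(3+40, 6+37, 14+17, …, 25+3, 30+0) = 43
r[8] = max(3+43, 6+40, 14+37, …, 30+3, 37+0) = 51
r[9] = max(3+51, 6+43, 14+40, …, 37+3, 43+0) = 54
r[10] = max(3+54, 6+51, 14+43, …, 43+3, 40+0) = 74
r[11] = max(3+74, 6+54, 14+51, …, 40+3, 49+0) = 77
r[12] = max(3+77, 6+74, 14+54, …, 49+3, 39+0) = 80
Maximum revenue is €80.
Now minimize piece count subject to staying optimal: for each k, pieces[k] = 1 + min over i with p[i]+r[k−i]=r[k] of pieces[k−i].
pieces[9] = 2
pieces[10] = 2
pieces[11] = 3
pieces[12] = 3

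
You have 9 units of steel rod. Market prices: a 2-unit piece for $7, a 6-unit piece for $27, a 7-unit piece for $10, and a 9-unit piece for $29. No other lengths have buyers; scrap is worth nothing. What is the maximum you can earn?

34

Build best[k] bottom-up: best[k] = max over allowed piece i of (p[i] + best[k−i]).
best[1] = 0
best[2] = 7
best[3] = 7
best[4] = 14  (first piece 2, then best[2]=7)
best[5] = 14
best[6] = 27
best[7] = 27
best[8] = 34  (first piece 2, then best[6]=27)
best[9] = 34
One optimal cutting: pieces 6 + 2 with 1 unit of scrap → $34.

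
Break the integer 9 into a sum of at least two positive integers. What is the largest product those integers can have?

27

Define m[k] = max over 1≤i<k of i · max(k−i, m[k−i]); the inner max lets the remainder stay uncut if that's better.
m[2] = 1·max(1,0) = 1·1 = 1
m[3] = max(1·2, 2·1) = 2
m[4] = max(1·3, 2·2, 3·1) = 4
m[5] = max(1·4, 2·3, 3·2, 4·1) = 6
m[6] = max(1·6, 2·4, 3·3, 4·2, 5·1) = 9
m[7] = max(1·9, 2·6, 3·4, 4·3, 5·2, 6·1) = 12
m[8] = max(1·12, 2·9, 3·6, …, 6·2, 7·1) = 18
m[9] = max(1·18, 2·12, 3·9, …, 7·2, 8·1) = 27
One optimal split: 3 + 3 + 3; product 3·3·3 = 27.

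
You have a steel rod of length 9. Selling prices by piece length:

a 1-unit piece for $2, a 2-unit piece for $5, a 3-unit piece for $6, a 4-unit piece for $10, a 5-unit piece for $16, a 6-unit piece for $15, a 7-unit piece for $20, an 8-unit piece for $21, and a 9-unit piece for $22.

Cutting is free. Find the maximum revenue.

26

Let best[k] be the best obtainable value from length k. For each k, try every first piece i and keep the best of price[i] + best[k−i].
best[1] = 2
best[2] = max(2+2, 5+0) = 5
best[3] = max(2+5, 5+2, 6+0) = 7
best[4] = max(2+7, 5+5, 6+2, 10+0) = 10
best[5] = max(2+10, 5+7, 6+5, 10+2, 16+0) = 16
best[6] = max(2+16, 5+10, 6+7, 10+5, 16+2, 15+0) = 18
best[7] = max(2+18, 5+16, 6+10, …, 15+2, 20+0) = 21
best[8] = max(2+21, 5+18, 6+16, …, 20+2, 21+0) = 23
best[9] = max(2+23, 5+21, 6+18, …, 21+2, 22+0) = 26
One optimal cutting: 5 + 2 + 2 → $16 + $5 + $5 = $26.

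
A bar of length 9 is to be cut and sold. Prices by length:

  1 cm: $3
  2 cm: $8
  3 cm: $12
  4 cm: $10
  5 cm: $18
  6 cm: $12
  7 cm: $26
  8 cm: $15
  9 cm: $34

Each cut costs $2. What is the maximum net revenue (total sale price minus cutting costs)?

34

Consider every possible first cut. net[k] is the best of p[i]+net[k−i] over all sellable i≤k, charging 2 whenever i<k.
net[1] = 3
net[2] = 8
net[3] = 12
net[4] = 14  (first piece 2, then net[2]=8)
net[5] = 18  (first piece 2, then net[3]=12)
net[6] = 22  (first piece 3, then net[3]=12)
net[7] = 26
net[8] = 28  (first piece 2, then net[6]=22)
net[9] = 34
Best is to make no cuts and sell whole for $34.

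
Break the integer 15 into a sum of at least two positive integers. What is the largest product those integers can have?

243

Define m[k] = max over 1≤i<k of i · max(k−i, m[k−i]); the inner max lets the remainder stay uncut if that's better.
m[2] = 1×max(1,0) = 1×1 = 1
m[3] = max(1×2, 2×1) = 2
m[4] = max(1×3, 2×2, 3×1) = 4
m[5] = max(1×4, 2×3, 3×2, 4×1) = 6
m[6] = max(1×6, 2×4, 3×3, 4×2, 5×1) = 9
m[7] = max(1×9, 2×6, 3×4, 4×3, 5×2, 6×1) = 12
m[8] = max(1×12, 2×9, 3×6, …, 6×2, 7×1) = 18
m[9] = max(1×18, 2×12, 3×9, …, 7×2, 8×1) = 27
m[10] = max(1×27, 2×18, 3×12, …, 8×2, 9×1) = 36
m[11] = max(1×36, 2×27, 3×18, …, 9×2, 10×1) = 54
m[12] = max(1×54, 2×36, 3×27, …, 10×2, 11×1) = 81
m[13] = max(1×81, 2×54, 3×36, …, 11×2, 12×1) = 108
m[14] = max(1×108, 2×81, 3×54, …, 12×2, 13×1) = 162
m[15] = max(1×162, 2×108, 3×81, …, 13×2, 14×1) = 243
One optimal split: 3 + 3 + 3 + 3 + 3; product 3×3×3×3×3 = 243.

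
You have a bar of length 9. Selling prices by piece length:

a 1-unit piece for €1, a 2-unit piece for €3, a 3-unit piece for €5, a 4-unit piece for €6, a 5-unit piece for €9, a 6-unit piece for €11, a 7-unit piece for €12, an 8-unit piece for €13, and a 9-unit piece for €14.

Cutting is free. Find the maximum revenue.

Consider every possible first cut. best[k] is the best of p[i]+best[k−i] over all sellable i≤k.
best[1] = 1
best[2] = max(1+1, 3+0) = 3
best[3] = max(1+3, 3+1, 5+0) = 5
best[4] = max(1+5, 3+3, 5+1, 6+0) = 6
best[5] = max(1+6, 3+5, 5+3, 6+1, 9+0) = 9
best[6] = max(1+9, 3+6, 5+5, 6+3, 9+1, 11+0) = 11
best[7] = max(1+11, 3+9, 5+6, …, 11+1, 12+0) = 12
best[8] = max(1+12, 3+11, 5+9, …, 12+1, 13+0) = 14
best[9] = max(1+14, 3+12, 5+11, …, 13+1, 14+0) = 16
One optimal cutting: 6 + 3 → €11 + €5 = €16.

16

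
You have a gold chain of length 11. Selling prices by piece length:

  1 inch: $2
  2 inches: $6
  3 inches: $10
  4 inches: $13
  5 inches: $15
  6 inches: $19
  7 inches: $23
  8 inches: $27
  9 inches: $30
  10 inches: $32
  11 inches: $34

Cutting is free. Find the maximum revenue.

37

Consider every possible first cut. r[k] is the best of p[i]+r[k−i] over all sellable i≤k.
r[1] = 2
r[2] = max(2+2, 6+0) = 6
r[3] = max(2+6, 6+2, 10+0) = 10
r[4] = max(2+10, 6+6, 10+2, 13+0) = 13
r[5] = max(2+13, 6+10, 10+6, 13+2, 15+0) = 16
r[6] = max(2+16, 6+13, 10+10, 13+6, 15+2, 19+0) = 20
r[7] = max(2+20, 6+16, 10+13, …, 19+2, 23+0) = 23
r[8] = max(2+23, 6+20, 10+16, …, 23+2, 27+0) = 27
r[9] = max(2+27, 6+23, 10+20, …, 27+2, 30+0) = 30
r[10] = max(2+30, 6+27, 10+23, …, 30+2, 32+0) = 33
r[11] = max(2+33, 6+30, 10+27, …, 32+2, 34+0) = 37
One optimal cutting: 8 + 3 → $27 + $10 = $37.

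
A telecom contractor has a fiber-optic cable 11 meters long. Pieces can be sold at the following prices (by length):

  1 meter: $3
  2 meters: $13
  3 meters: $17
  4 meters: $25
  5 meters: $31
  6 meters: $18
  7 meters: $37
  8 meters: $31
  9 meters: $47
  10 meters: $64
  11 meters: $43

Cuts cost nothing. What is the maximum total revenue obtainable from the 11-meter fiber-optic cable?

Consider every possible first cut. best[k] is the best of p[i]+best[k−i] over all sellable i≤k.
best[1] = 3
best[2] = 13
best[3] = 17
best[4] = 26  (first piece 2, then best[2]=13)
best[5] = 31
best[6] = 39  (first piece 2, then best[4]=26)
best[7] = 44  (first piece 2, then best[5]=31)
best[8] = 52  (first piece 2, then best[6]=39)
best[9] = 57  (first piece 2, then best[7]=44)
best[10] = 65  (first piece 2, then best[8]=52)
best[11] = 70  (first piece 2, then best[9]=57)
One optimal cutting: 5 + 2 + 2 + 2 → $31 + $13 + $13 + $13 = $70.

70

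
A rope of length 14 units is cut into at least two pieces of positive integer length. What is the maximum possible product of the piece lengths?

Fill f[k] for k=2..14: at each k try every first piece i and multiply by the better of (k−i) uncut or f[k−i].
f[2] = 1*max(1,0) = 1*1 = 1
f[3] = 1*max(2,1) = 1*2 = 2
f[4] = 2*max(2,1) = 2*2 = 4
f[5] = 2*max(3,2) = 2*3 = 6
f[6] = 3*max(3,2) = 3*3 = 9
f[7] = 2*max(5,6) = 2*6 = 12
f[8] = 2*max(6,9) = 2*9 = 18
f[9] = 3*max(6,9) = 3*9 = 27
f[10] = 2*max(8,18) = 2*18 = 36
f[11] = 2*max(9,27) = 2*27 = 54
f[12] = 3*max(9,27) = 3*27 = 81
f[13] = 2*max(11,54) = 2*54 = 108
f[14] = 2*max(12,81) = 2*81 = 162
One optimal split: 3 + 3 + 3 + 3 + 2; product 3*3*3*3*2 = 162.

162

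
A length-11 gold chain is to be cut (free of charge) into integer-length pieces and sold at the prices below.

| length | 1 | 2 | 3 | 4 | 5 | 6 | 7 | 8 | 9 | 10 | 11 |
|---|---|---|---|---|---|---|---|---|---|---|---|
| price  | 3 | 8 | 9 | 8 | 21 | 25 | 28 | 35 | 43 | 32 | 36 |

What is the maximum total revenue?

51

Let R[k] be the best obtainable value from length k. For each k, try every first piece i and keep the best of price[i] + R[k−i].
R[1] = 3
R[2] = max(3+3, 8+0) = 8
R[3] = max(3+8, 8+3, 9+0) = 11
R[4] = max(3+11, 8+8, 9+3, 8+0) = 16
R[5] = max(3+16, 8+11, 9+8, 8+3, 21+0) = 21
R[6] = max(3+21, 8+16, 9+11, 8+8, 21+3, 25+0) = 25
R[7] = max(3+25, 8+21, 9+16, …, 25+3, 28+0) = 29
R[8] = max(3+29, 8+25, 9+21, …, 28+3, 35+0) = 35
R[9] = max(3+35, 8+29, 9+25, …, 35+3, 43+0) = 43
R[10] = max(3+43, 8+35, 9+29, …, 43+3, 32+0) = 46
R[11] = max(3+46, 8+43, 9+35, …, 32+3, 36+0) = 51
One optimal cutting: 9 + 2 → $43 + $8 = $51.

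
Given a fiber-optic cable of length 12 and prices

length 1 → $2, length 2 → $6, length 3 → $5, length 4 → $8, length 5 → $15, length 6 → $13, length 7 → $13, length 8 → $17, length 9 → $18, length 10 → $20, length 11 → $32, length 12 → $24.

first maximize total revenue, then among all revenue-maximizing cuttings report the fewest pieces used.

Build r[k] bottom-up: r[k] = max over allowed piece i of (p[i] + r[k−i]).
r[1] = 2
r[2] = max(2+2, 6+0) = 6
r[3] = max(2+6, 6+2, 5+0) = 8
r[4] = max(2+8, 6+6, 5+2, 8+0) = 12
r[5] = max(2+12, 6+8, 5+6, 8+2, 15+0) = 15
r[6] = max(2+15, 6+12, 5+8, 8+6, 15+2, 13+0) = 18
r[7] = max(2+18, 6+15, 5+12, …, 13+2, 13+0) = 21
r[8] = max(2+21, 6+18, 5+15, …, 13+2, 17+0) = 24
r[9] = max(2+24, 6+21, 5+18, …, 17+2, 18+0) = 27
r[10] = max(2+27, 6+24, 5+21, …, 18+2, 20+0) = 30
r[11] = max(2+30, 6+27, 5+24, …, 20+2, 32+0) = 33
r[12] = max(2+33, 6+30, 5+27, …, 32+2, 24+0) = 36
Maximum revenue is $36.
Now minimize piece count subject to staying optimal: for each k, pieces[k] = 1 + min over i with p[i]+r[k−i]=r[k] of pieces[k−i].
pieces[9] = 3
pieces[10] = 2
pieces[11] = 4
pieces[12] = 3

3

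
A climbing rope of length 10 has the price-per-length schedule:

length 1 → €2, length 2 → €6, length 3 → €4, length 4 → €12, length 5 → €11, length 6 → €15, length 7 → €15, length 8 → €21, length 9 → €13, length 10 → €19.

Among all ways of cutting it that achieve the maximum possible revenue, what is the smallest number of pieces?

3

Build r[k] bottom-up: r[k] = max over allowed piece i of (p[i] + r[k−i]).
r[1] = 2
r[2] = 6
r[3] = 8  (first piece 1, then r[2]=6)
r[4] = 12  (first piece 2, then r[2]=6)
r[5] = 14  (first piece 1, then r[4]=12)
r[6] = 18  (first piece 2, then r[4]=12)
r[7] = 20  (first piece 1, then r[6]=18)
r[8] = 24  (first piece 2, then r[6]=18)
r[9] = 26  (first piece 1, then r[8]=24)
r[10] = 30  (first piece 2, then r[8]=24)
Maximum revenue is €30.
Now minimize piece count subject to staying optimal: for each k, pieces[k] = 1 + min over i with p[i]+r[k−i]=r[k] of pieces[k−i].
pieces[7] = 3
pieces[8] = 2
pieces[9] = 3
pieces[10] = 3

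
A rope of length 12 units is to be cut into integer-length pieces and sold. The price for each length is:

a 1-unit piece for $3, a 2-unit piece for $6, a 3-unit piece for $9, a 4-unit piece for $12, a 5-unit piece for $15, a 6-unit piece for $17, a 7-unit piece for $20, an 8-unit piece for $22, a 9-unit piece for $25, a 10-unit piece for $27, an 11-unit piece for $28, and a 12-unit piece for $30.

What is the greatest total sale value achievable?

Build r[k] bottom-up: r[k] = max over allowed piece i of (p[i] + r[k−i]).
r[1] = 3
r[2] = 6  (first piece 1, then r[1]=3)
r[3] = 9  (first piece 1, then r[2]=6)
r[4] = 12  (first piece 1, then r[3]=9)
r[5] = 15  (first piece 1, then r[4]=12)
r[6] = 18  (first piece 1, then r[5]=15)
r[7] = 21  (first piece 1, then r[6]=18)
r[8] = 24  (first piece 1, then r[7]=21)
r[9] = 27  (first piece 1, then r[8]=24)
r[10] = 30  (first piece 1, then r[9]=27)
r[11] = 33  (first piece 1, then r[10]=30)
r[12] = 36  (first piece 1, then r[11]=33)
One optimal cutting: 1 + 1 + 1 + 1 + 1 + 1 + 1 + 1 + 1 + 1 + 1 + 1 → $3 + $3 + $3 + $3 + $3 + $3 + $3 + $3 + $3 + $3 + $3 + $3 = $36.

36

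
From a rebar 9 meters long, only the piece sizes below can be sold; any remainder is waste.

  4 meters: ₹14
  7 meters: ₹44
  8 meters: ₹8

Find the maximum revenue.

Let r[k] be the best obtainable value from length k. For each k, try every first piece i and keep the best of price[i] + r[k−i].
r[1] = 0
r[2] = 0
r[3] = 0
r[4] = 14
r[5] = 14
r[6] = 14
r[7] = 44
r[8] = 44
r[9] = 44
One optimal cutting: pieces 7 with 2 meters of scrap → ₹44.

44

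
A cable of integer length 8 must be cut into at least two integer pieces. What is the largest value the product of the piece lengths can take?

Let prod[k] be the best product for length k (with at least one cut). For each first piece i, the rest contributes max(k−i, prod[k−i]).
prod[2] = 1·max(1,0) = 1·1 = 1
prod[3] = 1·max(2,1) = 1·2 = 2
prod[4] = 2·max(2,1) = 2·2 = 4
prod[5] = 2·max(3,2) = 2·3 = 6
prod[6] = 3·max(3,2) = 3·3 = 9
prod[7] = 2·max(5,6) = 2·6 = 12
prod[8] = 2·max(6,9) = 2·9 = 18
One optimal split: 3 + 3 + 2; product 3·3·2 = 18.

18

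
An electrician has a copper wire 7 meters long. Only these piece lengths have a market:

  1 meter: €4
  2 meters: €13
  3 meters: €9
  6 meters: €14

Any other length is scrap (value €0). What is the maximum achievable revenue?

43

Consider every possible first cut. best[k] is the best of p[i]+best[k−i] over all sellable i≤k.
best[1] = 4
best[2] = max(4+4, 13+0) = 13
best[3] = max(4+13, 13+4, 9+0) = 17
best[4] = max(4+17, 13+13, 9+4) = 26
best[5] = max(4+26, 13+17, 9+13) = 30
best[6] = max(4+30, 13+26, 9+17, 14+0) = 39
best[7] = max(4+39, 13+30, 9+26, 14+4) = 43
One optimal cutting: 2 + 2 + 2 + 1 → €43.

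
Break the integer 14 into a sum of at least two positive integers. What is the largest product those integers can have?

162

Let f[k] be the best product for length k (with at least one cut). For each first piece i, the rest contributes max(k−i, f[k−i]).
f[2] = 1*max(1,0) = 1*1 = 1
f[3] = 1*max(2,1) = 1*2 = 2
f[4] = 2*max(2,1) = 2*2 = 4
f[5] = 2*max(3,2) = 2*3 = 6
f[6] = 3*max(3,2) = 3*3 = 9
f[7] = 2*max(5,6) = 2*6 = 12
f[8] = 2*max(6,9) = 2*9 = 18
f[9] = 3*max(6,9) = 3*9 = 27
f[10] = 2*max(8,18) = 2*18 = 36
f[11] = 2*max(9,27) = 2*27 = 54
f[12] = 3*max(9,27) = 3*27 = 81
f[13] = 2*max(11,54) = 2*54 = 108
f[14] = 2*max(12,81) = 2*81 = 162
One optimal split: 3 + 3 + 3 + 3 + 2; product 3*3*3*3*2 = 162.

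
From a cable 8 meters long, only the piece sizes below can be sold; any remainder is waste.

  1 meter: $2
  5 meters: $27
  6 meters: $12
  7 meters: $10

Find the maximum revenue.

Build r[k] bottom-up: r[k] = max over allowed piece i of (p[i] + r[k−i]).
r[1] = 2
r[2] = 4  (first piece 1, then r[1]=2)
r[3] = 6  (first piece 1, then r[2]=4)
r[4] = 8  (first piece 1, then r[3]=6)
r[5] = 27
r[6] = 29  (first piece 1, then r[5]=27)
r[7] = 31  (first piece 1, then r[6]=29)
r[8] = 33  (first piece 1, then r[7]=31)
One optimal cutting: 5 + 1 + 1 + 1 → $33.

33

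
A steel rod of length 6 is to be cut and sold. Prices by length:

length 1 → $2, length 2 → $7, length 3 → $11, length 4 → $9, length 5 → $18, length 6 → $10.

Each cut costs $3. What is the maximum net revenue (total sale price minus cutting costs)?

Let net[k] be the best obtainable value from length k. For each k, try every first piece i and keep the best of price[i] + net[k−i] minus the 3 cut fee when i<k.
net[1] = 2
net[2] = 7
net[3] = 11
net[4] = 11  (first piece 2, then net[2]=7)
net[5] = 18
net[6] = 19  (first piece 3, then net[3]=11)
One optimal plan: pieces 3 + 3 (1 cut) → $22 − $3 = $19.

19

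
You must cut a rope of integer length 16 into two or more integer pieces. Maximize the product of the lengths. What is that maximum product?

Fill m[k] for k=2..16: at each k try every first piece i and multiply by the better of (k−i) uncut or m[k−i].
m[2] = 1*max(1,0) = 1*1 = 1
m[3] = max(1*2, 2*1) = 2
m[4] = max(1*3, 2*2, 3*1) = 4
m[5] = max(1*4, 2*3, 3*2, 4*1) = 6
m[6] = max(1*6, 2*4, 3*3, 4*2, 5*1) = 9
m[7] = max(1*9, 2*6, 3*4, 4*3, 5*2, 6*1) = 12
m[8] = max(1*12, 2*9, 3*6, …, 6*2, 7*1) = 18
m[9] = max(1*18, 2*12, 3*9, …, 7*2, 8*1) = 27
m[10] = max(1*27, 2*18, 3*12, …, 8*2, 9*1) = 36
m[11] = max(1*36, 2*27, 3*18, …, 9*2, 10*1) = 54
m[12] = max(1*54, 2*36, 3*27, …, 10*2, 11*1) = 81
m[13] = max(1*81, 2*54, 3*36, …, 11*2, 12*1) = 108
m[14] = max(1*108, 2*81, 3*54, …, 12*2, 13*1) = 162
m[15] = max(1*162, 2*108, 3*81, …, 13*2, 14*1) = 243
m[16] = max(1*243, 2*162, 3*108, …, 14*2, 15*1) = 324
One optimal split: 3 + 3 + 3 + 3 + 2 + 2; product 3*3*3*3*2*2 = 324.

324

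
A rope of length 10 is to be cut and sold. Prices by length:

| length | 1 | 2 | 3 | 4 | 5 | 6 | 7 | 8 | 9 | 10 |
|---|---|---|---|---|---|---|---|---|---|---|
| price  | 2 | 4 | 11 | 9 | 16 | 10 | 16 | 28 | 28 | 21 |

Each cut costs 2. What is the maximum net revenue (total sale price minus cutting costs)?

30

Consider every possible first cut. v[k] is the best of p[i]+v[k−i] over all sellable i≤k, charging 2 whenever i<k.
v[1] = 2
v[2] = 4
v[3] = 11
v[4] = 11  (first piece 1, then v[3]=11)
v[5] = 16
v[6] = 20  (first piece 3, then v[3]=11)
v[7] = 20  (first piece 1, then v[6]=20)
v[8] = 28
v[9] = 29  (first piece 3, then v[6]=20)
v[10] = 30  (first piece 2, then v[8]=28)
One optimal plan: pieces 8 + 2 (1 cut) → 32 − 2 = 30.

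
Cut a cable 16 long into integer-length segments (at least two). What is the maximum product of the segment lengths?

Let f[k] be the best product for length k (with at least one cut). For each first piece i, the rest contributes max(k−i, f[k−i]).
f[2] = 1×max(1,0) = 1×1 = 1
f[3] = 1×max(2,1) = 1×2 = 2
f[4] = 2×max(2,1) = 2×2 = 4
f[5] = 2×max(3,2) = 2×3 = 6
f[6] = 3×max(3,2) = 3×3 = 9
f[7] = 2×max(5,6) = 2×6 = 12
f[8] = 2×max(6,9) = 2×9 = 18
f[9] = 3×max(6,9) = 3×9 = 27
f[10] = 2×max(8,18) = 2×18 = 36
f[11] = 2×max(9,27) = 2×27 = 54
f[12] = 3×max(9,27) = 3×27 = 81
f[13] = 2×max(11,54) = 2×54 = 108
f[14] = 2×max(12,81) = 2×81 = 162
f[15] = 3×max(12,81) = 3×81 = 243
f[16] = 2×max(14,162) = 2×162 = 324
One optimal split: 3 + 3 + 3 + 3 + 2 + 2; product 3×3×3×3×2×2 = 324.

324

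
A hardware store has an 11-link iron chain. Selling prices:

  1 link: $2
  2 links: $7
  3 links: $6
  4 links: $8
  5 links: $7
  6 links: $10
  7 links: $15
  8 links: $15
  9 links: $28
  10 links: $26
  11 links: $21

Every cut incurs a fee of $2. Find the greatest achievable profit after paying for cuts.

Let net[k] be the best obtainable value from length k. For each k, try every first piece i and keep the best of price[i] + net[k−i] minus the 2 cut fee when i<k.
net[1] = 2
net[2] = max(2+2-2, 7+0) = 7
net[3] = max(2+7-2, 7+2-2, 6+0) = 7
net[4] = max(2+7-2, 7+7-2, 6+2-2, 8+0) = 12
net[5] = max(2+12-2, 7+7-2, 6+7-2, 8+2-2, 7+0) = 12
net[6] = max(2+12-2, 7+12-2, 6+7-2, 8+7-2, 7+2-2, 10+0) = 17
net[7] = max(2+17-2, 7+12-2, 6+12-2, …, 10+2-2, 15+0) = 17
net[8] = max(2+17-2, 7+17-2, 6+12-2, …, 15+2-2, 15+0) = 22
net[9] = max(2+22-2, 7+17-2, 6+17-2, …, 15+2-2, 28+0) = 28
net[10] = max(2+28-2, 7+22-2, 6+17-2, …, 28+2-2, 26+0) = 28
net[11] = max(2+28-2, 7+28-2, 6+22-2, …, 26+2-2, 21+0) = 33
One optimal plan: pieces 9 + 2 (1 cut) → $35 − $2 = $33.

33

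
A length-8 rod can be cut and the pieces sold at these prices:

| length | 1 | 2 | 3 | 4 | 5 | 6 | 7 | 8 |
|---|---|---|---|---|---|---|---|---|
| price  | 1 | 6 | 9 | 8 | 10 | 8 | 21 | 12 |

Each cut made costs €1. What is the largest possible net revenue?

22

Let r[k] be the best obtainable value from length k. For each k, try every first piece i and keep the best of price[i] + r[k−i] minus the 1 cut fee when i<k.
r[1] = 1
r[2] = max(1+1-1, 6+0) = 6
r[3] = max(1+6-1, 6+1-1, 9+0) = 9
r[4] = max(1+9-1, 6+6-1, 9+1-1, 8+0) = 11
r[5] = max(1+11-1, 6+9-1, 9+6-1, 8+1-1, 10+0) = 14
r[6] = max(1+14-1, 6+11-1, 9+9-1, 8+6-1, 10+1-1, 8+0) = 17
r[7] = max(1+17-1, 6+14-1, 9+11-1, …, 8+1-1, 21+0) = 21
r[8] = max(1+21-1, 6+17-1, 9+14-1, …, 21+1-1, 12+0) = 22
One optimal plan: pieces 3 + 3 + 2 (2 cuts) → €24 − €2 = €22.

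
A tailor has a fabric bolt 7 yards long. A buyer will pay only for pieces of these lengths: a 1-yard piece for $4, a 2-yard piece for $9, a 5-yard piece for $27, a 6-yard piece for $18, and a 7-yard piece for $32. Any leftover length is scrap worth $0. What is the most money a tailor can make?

36

Build r[k] bottom-up: r[k] = max over allowed piece i of (p[i] + r[k−i]).
r[1] = 4
r[2] = 9
r[3] = 13  (first piece 1, then r[2]=9)
r[4] = 18  (first piece 2, then r[2]=9)
r[5] = 27
r[6] = 31  (first piece 1, then r[5]=27)
r[7] = 36  (first piece 2, then r[5]=27)
One optimal cutting: 5 + 2 → $36.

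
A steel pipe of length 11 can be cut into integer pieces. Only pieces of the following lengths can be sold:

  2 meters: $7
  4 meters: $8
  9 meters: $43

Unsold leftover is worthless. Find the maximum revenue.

50

Build best[k] bottom-up: best[k] = max over allowed piece i of (p[i] + best[k−i]).
best[1] = 0
best[2] = 7
best[3] = 7
best[4] = 14  (first piece 2, then best[2]=7)
best[5] = 14
best[6] = 21  (first piece 2, then best[4]=14)
best[7] = 21
best[8] = 28  (first piece 2, then best[6]=21)
best[9] = 43
best[10] = 43
best[11] = 50  (first piece 2, then best[9]=43)
One optimal cutting: 9 + 2 → $50.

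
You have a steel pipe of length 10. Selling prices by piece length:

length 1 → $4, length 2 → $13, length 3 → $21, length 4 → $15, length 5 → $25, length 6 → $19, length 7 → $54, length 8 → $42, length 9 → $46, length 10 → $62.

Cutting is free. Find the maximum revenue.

Consider every possible first cut. v[k] is the best of p[i]+v[k−i] over all sellable i≤k.
v[1] = 4
v[2] = max(4+4, 13+0) = 13
v[3] = max(4+13, 13+4, 21+0) = 21
v[4] = max(4+21, 13+13, 21+4, 15+0) = 26
v[5] = max(4+26, 13+21, 21+13, 15+4, 25+0) = 34
v[6] = max(4+34, 13+26, 21+21, 15+13, 25+4, 19+0) = 42
v[7] = max(4+42, 13+34, 21+26, …, 19+4, 54+0) = 54
v[8] = max(4+54, 13+42, 21+34, …, 54+4, 42+0) = 58
v[9] = max(4+58, 13+54, 21+42, …, 42+4, 46+0) = 67
v[10] = max(4+67, 13+58, 21+54, …, 46+4, 62+0) = 75
One optimal cutting: 7 + 3 → $54 + $21 = $75.

75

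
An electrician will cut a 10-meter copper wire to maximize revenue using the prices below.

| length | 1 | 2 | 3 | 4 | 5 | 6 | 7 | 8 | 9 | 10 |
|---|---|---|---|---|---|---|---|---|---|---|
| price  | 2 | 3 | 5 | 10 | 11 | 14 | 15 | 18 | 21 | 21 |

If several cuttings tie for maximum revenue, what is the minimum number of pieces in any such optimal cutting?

Consider every possible first cut. r[k] is the best of p[i]+r[k−i] over all sellable i≤k.
r[1] = 2
r[2] = max(2+2, 3+0) = 4
r[3] = max(2+4, 3+2, 5+0) = 6
r[4] = max(2+6, 3+4, 5+2, 10+0) = 10
r[5] = max(2+10, 3+6, 5+4, 10+2, 11+0) = 12
r[6] = max(2+12, 3+10, 5+6, 10+4, 11+2, 14+0) = 14
r[7] = max(2+14, 3+12, 5+10, …, 14+2, 15+0) = 16
r[8] = max(2+16, 3+14, 5+12, …, 15+2, 18+0) = 20
r[9] = max(2+20, 3+16, 5+14, …, 18+2, 21+0) = 22
r[10] = max(2+22, 3+20, 5+16, …, 21+2, 21+0) = 24
Maximum revenue is €24.
Now minimize piece count subject to staying optimal: for each k, pieces[k] = 1 + min over i with p[i]+r[k−i]=r[k] of pieces[k−i].
pieces[7] = 2
pieces[8] = 2
pieces[9] = 3
pieces[10] = 2

2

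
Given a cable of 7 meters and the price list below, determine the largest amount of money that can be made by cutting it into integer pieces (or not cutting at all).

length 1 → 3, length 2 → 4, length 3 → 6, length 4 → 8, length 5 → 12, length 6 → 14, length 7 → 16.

21

Consider every possible first cut. r[k] is the best of p[i]+r[k−i] over all sellable i≤k.
r[1] = 3
r[2] = max(3+3, 4+0) = 6
r[3] = max(3+6, 4+3, 6+0) = 9
r[4] = max(3+9, 4+6, 6+3, 8+0) = 12
r[5] = max(3+12, 4+9, 6+6, 8+3, 12+0) = 15
r[6] = max(3+15, 4+12, 6+9, 8+6, 12+3, 14+0) = 18
r[7] = max(3+18, 4+15, 6+12, …, 14+3, 16+0) = 21
One optimal cutting: 1 + 1 + 1 + 1 + 1 + 1 + 1 → 3 + 3 + 3 + 3 + 3 + 3 + 3 = 21.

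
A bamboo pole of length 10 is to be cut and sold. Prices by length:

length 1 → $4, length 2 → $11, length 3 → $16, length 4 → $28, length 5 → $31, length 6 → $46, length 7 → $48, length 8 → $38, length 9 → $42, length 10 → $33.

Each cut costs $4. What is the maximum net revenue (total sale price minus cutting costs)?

70

Build net[k] bottom-up: net[k] = max over allowed piece i of (p[i] + net[k−i]) − 4 per cut.
net[1] = 4
net[2] = max(4+4-4, 11+0) = 11
net[3] = max(4+11-4, 11+4-4, 16+0) = 16
net[4] = max(4+16-4, 11+11-4, 16+4-4, 28+0) = 28
net[5] = max(4+28-4, 11+16-4, 16+11-4, 28+4-4, 31+0) = 31
net[6] = max(4+31-4, 11+28-4, 16+16-4, 28+11-4, 31+4-4, 46+0) = 46
net[7] = max(4+46-4, 11+31-4, 16+28-4, …, 46+4-4, 48+0) = 48
net[8] = max(4+48-4, 11+46-4, 16+31-4, …, 48+4-4, 38+0) = 53
net[9] = max(4+53-4, 11+48-4, 16+46-4, …, 38+4-4, 42+0) = 58
net[10] = max(4+58-4, 11+53-4, 16+48-4, …, 42+4-4, 33+0) = 70
One optimal plan: pieces 6 + 4 (1 cut) → $74 − $4 = $70.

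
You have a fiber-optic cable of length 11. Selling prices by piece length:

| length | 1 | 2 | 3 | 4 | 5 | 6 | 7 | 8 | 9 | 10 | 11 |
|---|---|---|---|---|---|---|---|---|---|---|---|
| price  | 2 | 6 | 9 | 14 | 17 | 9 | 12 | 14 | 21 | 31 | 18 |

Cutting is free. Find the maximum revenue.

Consider every possible first cut. best[k] is the best of p[i]+best[k−i] over all sellable i≤k.
best[1] = 2
best[2] = max(2+2, 6+0) = 6
best[3] = max(2+6, 6+2, 9+0) = 9
best[4] = max(2+9, 6+6, 9+2, 14+0) = 14
best[5] = max(2+14, 6+9, 9+6, 14+2, 17+0) = 17
best[6] = max(2+17, 6+14, 9+9, 14+6, 17+2, 9+0) = 20
best[7] = max(2+20, 6+17, 9+14, …, 9+2, 12+0) = 23
best[8] = max(2+23, 6+20, 9+17, …, 12+2, 14+0) = 28
best[9] = max(2+28, 6+23, 9+20, …, 14+2, 21+0) = 31
best[10] = max(2+31, 6+28, 9+23, …, 21+2, 31+0) = 34
best[11] = max(2+34, 6+31, 9+28, …, 31+2, 18+0) = 37
One optimal cutting: 5 + 4 + 2 → $17 + $14 + $6 = $37.

37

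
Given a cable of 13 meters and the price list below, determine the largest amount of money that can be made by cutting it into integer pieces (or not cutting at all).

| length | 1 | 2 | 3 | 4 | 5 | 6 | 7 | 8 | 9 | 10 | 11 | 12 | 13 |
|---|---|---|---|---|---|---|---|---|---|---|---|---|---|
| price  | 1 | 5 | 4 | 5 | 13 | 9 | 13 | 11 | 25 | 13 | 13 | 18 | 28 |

Consider every possible first cut. best[k] is the best of p[i]+best[k−i] over all sellable i≤k.
best[1] = 1
best[2] = 5
best[3] = 6  (first piece 1, then best[2]=5)
best[4] = 10  (first piece 2, then best[2]=5)
best[5] = 13
best[6] = 15  (first piece 2, then best[4]=10)
best[7] = 18  (first piece 2, then best[5]=13)
best[8] = 20  (first piece 2, then best[6]=15)
best[9] = 25
best[10] = 26  (first piece 1, then best[9]=25)
best[11] = 30  (first piece 2, then best[9]=25)
best[12] = 31  (first piece 1, then best[11]=30)
best[13] = 35  (first piece 2, then best[11]=30)
One optimal cutting: 9 + 2 + 2 → €25 + €5 + €5 = €35.

35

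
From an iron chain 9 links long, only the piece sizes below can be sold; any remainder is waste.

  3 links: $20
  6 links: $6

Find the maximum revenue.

60

Build f[k] bottom-up: f[k] = max over allowed piece i of (p[i] + f[k−i]).
f[1] = 0
f[2] = 0
f[3] = 20
f[4] = 20
f[5] = 20
f[6] = max(20+20, 6+0) = 40
f[7] = max(20+20, 6+0) = 40
f[8] = max(20+20, 6+0) = 40
f[9] = max(20+40, 6+20) = 60
One optimal cutting: 3 + 3 + 3 → $60.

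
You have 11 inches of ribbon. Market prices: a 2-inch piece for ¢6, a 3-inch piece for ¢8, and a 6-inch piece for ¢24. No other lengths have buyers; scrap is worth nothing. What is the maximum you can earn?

38

Let r[k] be the best obtainable value from length k. For each k, try every first piece i and keep the best of price[i] + r[k−i].
r[1] = 0
r[2] = 6
r[3] = max(6+0, 8+0) = 8
r[4] = max(6+6, 8+0) = 12
r[5] = max(6+8, 8+6) = 14
r[6] = max(6+12, 8+8, 24+0) = 24
r[7] = max(6+14, 8+12, 24+0) = 24
r[8] = max(6+24, 8+14, 24+6) = 30
r[9] = max(6+24, 8+24, 24+8) = 32
r[10] = max(6+30, 8+24, 24+12) = 36
r[11] = max(6+32, 8+30, 24+14) = 38
One optimal cutting: 6 + 3 + 2 → ¢38.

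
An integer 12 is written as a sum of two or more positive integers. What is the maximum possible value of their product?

Let f[k] be the best product for length k (with at least one cut). For each first piece i, the rest contributes max(k−i, f[k−i]).
f[2] = 1·max(1,0) = 1·1 = 1
f[3] = 1·max(2,1) = 1·2 = 2
f[4] = 2·max(2,1) = 2·2 = 4
f[5] = 2·max(3,2) = 2·3 = 6
f[6] = 3·max(3,2) = 3·3 = 9
f[7] = 2·max(5,6) = 2·6 = 12
f[8] = 2·max(6,9) = 2·9 = 18
f[9] = 3·max(6,9) = 3·9 = 27
f[10] = 2·max(8,18) = 2·18 = 36
f[11] = 2·max(9,27) = 2·27 = 54
f[12] = 3·max(9,27) = 3·27 = 81
One optimal split: 3 + 3 + 3 + 3; product 3·3·3·3 = 81.

81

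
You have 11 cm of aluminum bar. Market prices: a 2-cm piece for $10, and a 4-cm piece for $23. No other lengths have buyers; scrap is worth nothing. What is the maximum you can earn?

56

Let f[k] be the best obtainable value from length k. For each k, try every first piece i and keep the best of price[i] + f[k−i].
f[1] = 0
f[2] = 10
f[3] = 10
f[4] = max(10+10, 23+0) = 23
f[5] = max(10+10, 23+0) = 23
f[6] = max(10+23, 23+10) = 33
f[7] = max(10+23, 23+10) = 33
f[8] = max(10+33, 23+23) = 46
f[9] = max(10+33, 23+23) = 46
f[10] = max(10+46, 23+33) = 56
f[11] = max(10+46, 23+33) = 56
One optimal cutting: pieces 4 + 4 + 2 with 1 cm of scrap → $56.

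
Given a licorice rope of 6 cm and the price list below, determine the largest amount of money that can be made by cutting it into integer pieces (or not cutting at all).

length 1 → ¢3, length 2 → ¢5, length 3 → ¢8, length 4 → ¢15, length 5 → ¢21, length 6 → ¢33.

33

Consider every possible first cut. R[k] is the best of p[i]+R[k−i] over all sellable i≤k.
R[1] = 3
R[2] = 6  (first piece 1, then R[1]=3)
R[3] = 9  (first piece 1, then R[2]=6)
R[4] = 15
R[5] = 21
R[6] = 33
Best is to sell the whole 6-cm piece uncut for ¢33.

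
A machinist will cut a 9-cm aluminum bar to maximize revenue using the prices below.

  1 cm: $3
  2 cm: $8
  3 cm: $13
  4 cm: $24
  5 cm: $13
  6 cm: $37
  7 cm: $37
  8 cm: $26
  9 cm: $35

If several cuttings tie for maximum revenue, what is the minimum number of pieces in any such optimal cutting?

3

Consider every possible first cut. r[k] is the best of p[i]+r[k−i] over all sellable i≤k.
r[1] = 3
r[2] = max(3+3, 8+0) = 8
r[3] = max(3+8, 8+3, 13+0) = 13
r[4] = max(3+13, 8+8, 13+3, 24+0) = 24
r[5] = max(3+24, 8+13, 13+8, 24+3, 13+0) = 27
r[6] = max(3+27, 8+24, 13+13, 24+8, 13+3, 37+0) = 37
r[7] = max(3+37, 8+27, 13+24, …, 37+3, 37+0) = 40
r[8] = max(3+40, 8+37, 13+27, …, 37+3, 26+0) = 48
r[9] = max(3+48, 8+40, 13+37, …, 26+3, 35+0) = 51
Maximum revenue is $51.
Now minimize piece count subject to staying optimal: for each k, pieces[k] = 1 + min over i with p[i]+r[k−i]=r[k] of pieces[k−i].
pieces[6] = 1
pieces[7] = 2
pieces[8] = 2
pieces[9] = 3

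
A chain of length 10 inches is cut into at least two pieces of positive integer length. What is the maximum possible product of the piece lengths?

Define prod[k] = max over 1≤i<k of i · max(k−i, prod[k−i]); the inner max lets the remainder stay uncut if that's better.
Small cases: prod[2]=1, prod[3]=2, prod[4]=4.
prod[5] = 2·max(3,2) = 2·3 = 6
prod[6] = 3·max(3,2) = 3·3 = 9
prod[7] = 2·max(5,6) = 2·6 = 12
prod[8] = 2·max(6,9) = 2·9 = 18
prod[9] = 3·max(6,9) = 3·9 = 27
prod[10] = 2·max(8,18) = 2·18 = 36
One optimal split: 3 + 3 + 2 + 2; product 3·3·2·2 = 36.

36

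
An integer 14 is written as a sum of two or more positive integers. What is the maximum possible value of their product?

162

Fill P[k] for k=2..14: at each k try every first piece i and multiply by the better of (k−i) uncut or P[k−i].
P[2] = 1×max(1,0) = 1×1 = 1
P[3] = max(1×2, 2×1) = 2
P[4] = max(1×3, 2×2, 3×1) = 4
P[5] = max(1×4, 2×3, 3×2, 4×1) = 6
P[6] = max(1×6, 2×4, 3×3, 4×2, 5×1) = 9
P[7] = max(1×9, 2×6, 3×4, 4×3, 5×2, 6×1) = 12
P[8] = max(1×12, 2×9, 3×6, …, 6×2, 7×1) = 18
P[9] = max(1×18, 2×12, 3×9, …, 7×2, 8×1) = 27
P[10] = max(1×27, 2×18, 3×12, …, 8×2, 9×1) = 36
P[11] = max(1×36, 2×27, 3×18, …, 9×2, 10×1) = 54
P[12] = max(1×54, 2×36, 3×27, …, 10×2, 11×1) = 81
P[13] = max(1×81, 2×54, 3×36, …, 11×2, 12×1) = 108
P[14] = max(1×108, 2×81, 3×54, …, 12×2, 13×1) = 162
One optimal split: 3 + 3 + 3 + 3 + 2; product 3×3×3×3×2 = 162.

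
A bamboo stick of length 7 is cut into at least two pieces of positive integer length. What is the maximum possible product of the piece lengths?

12

Define P[k] = max over 1≤i<k of i · max(k−i, P[k−i]); the inner max lets the remainder stay uncut if that's better.
P[2] = 1·max(1,0) = 1·1 = 1
P[3] = max(1·2, 2·1) = 2
P[4] = max(1·3, 2·2, 3·1) = 4
P[5] = max(1·4, 2·3, 3·2, 4·1) = 6
P[6] = max(1·6, 2·4, 3·3, 4·2, 5·1) = 9
P[7] = max(1·9, 2·6, 3·4, 4·3, 5·2, 6·1) = 12
One optimal split: 3 + 2 + 2; product 3·2·2 = 12.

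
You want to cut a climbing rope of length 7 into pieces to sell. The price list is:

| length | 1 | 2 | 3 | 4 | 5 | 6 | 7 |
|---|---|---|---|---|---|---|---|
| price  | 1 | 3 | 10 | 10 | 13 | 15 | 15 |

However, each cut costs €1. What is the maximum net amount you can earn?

19

Consider every possible first cut. v[k] is the best of p[i]+v[k−i] over all sellable i≤k, charging 1 whenever i<k.
v[1] = 1
v[2] = 3
v[3] = 10
v[4] = 10  (first piece 1, then v[3]=10)
v[5] = 13
v[6] = 19  (first piece 3, then v[3]=10)
v[7] = 19  (first piece 1, then v[6]=19)
One optimal plan: pieces 3 + 3 + 1 (2 cuts) → €21 − €2 = €19.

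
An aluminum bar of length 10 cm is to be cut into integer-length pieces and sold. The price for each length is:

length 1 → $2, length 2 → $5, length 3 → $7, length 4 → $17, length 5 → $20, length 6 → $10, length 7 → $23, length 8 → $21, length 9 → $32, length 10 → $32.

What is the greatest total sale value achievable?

40

Let v[k] be the best obtainable value from length k. For each k, try every first piece i and keep the best of price[i] + v[k−i].
v[1] = 2
v[2] = max(2+2, 5+0) = 5
v[3] = max(2+5, 5+2, 7+0) = 7
v[4] = max(2+7, 5+5, 7+2, 17+0) = 17
v[5] = max(2+17, 5+7, 7+5, 17+2, 20+0) = 20
v[6] = max(2+20, 5+17, 7+7, 17+5, 20+2, 10+0) = 22
v[7] = max(2+22, 5+20, 7+17, …, 10+2, 23+0) = 25
v[8] = max(2+25, 5+22, 7+20, …, 23+2, 21+0) = 34
v[9] = max(2+34, 5+25, 7+22, …, 21+2, 32+0) = 37
v[10] = max(2+37, 5+34, 7+25, …, 32+2, 32+0) = 40
One optimal cutting: 5 + 5 → $20 + $20 = $40.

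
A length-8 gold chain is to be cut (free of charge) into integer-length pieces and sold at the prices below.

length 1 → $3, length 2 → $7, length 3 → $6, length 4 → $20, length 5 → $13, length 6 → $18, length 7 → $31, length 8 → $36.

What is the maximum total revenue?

40

Build R[k] bottom-up: R[k] = max over allowed piece i of (p[i] + R[k−i]).
R[1] = 3
R[2] = 7
R[3] = 10  (first piece 1, then R[2]=7)
R[4] = 20
R[5] = 23  (first piece 1, then R[4]=20)
R[6] = 27  (first piece 2, then R[4]=20)
R[7] = 31
R[8] = 40  (first piece 4, then R[4]=20)
One optimal cutting: 4 + 4 → $20 + $20 = $40.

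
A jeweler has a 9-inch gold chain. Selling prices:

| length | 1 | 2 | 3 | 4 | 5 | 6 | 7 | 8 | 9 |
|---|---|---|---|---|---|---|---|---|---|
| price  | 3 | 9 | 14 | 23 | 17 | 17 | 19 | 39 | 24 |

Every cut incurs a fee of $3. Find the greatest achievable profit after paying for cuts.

Let v[k] be the best obtainable value from length k. For each k, try every first piece i and keep the best of price[i] + v[k−i] minus the 3 cut fee when i<k.
v[1] = 3
v[2] = 9
v[3] = 14
v[4] = 23
v[5] = 23  (first piece 1, then v[4]=23)
v[6] = 29  (first piece 2, then v[4]=23)
v[7] = 34  (first piece 3, then v[4]=23)
v[8] = 43  (first piece 4, then v[4]=23)
v[9] = 43  (first piece 1, then v[8]=43)
One optimal plan: pieces 4 + 4 + 1 (2 cuts) → $49 − $6 = $43.

43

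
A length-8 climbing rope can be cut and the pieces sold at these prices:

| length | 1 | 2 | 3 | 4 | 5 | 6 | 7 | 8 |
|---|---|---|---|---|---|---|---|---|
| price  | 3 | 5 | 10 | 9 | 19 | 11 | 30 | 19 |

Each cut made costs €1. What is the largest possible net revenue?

32

Let r[k] be the best obtainable value from length k. For each k, try every first piece i and keep the best of price[i] + r[k−i] minus the 1 cut fee when i<k.
r[1] = 3
r[2] = max(3+3-1, 5+0) = 5
r[3] = max(3+5-1, 5+3-1, 10+0) = 10
r[4] = max(3+10-1, 5+5-1, 10+3-1, 9+0) = 12
r[5] = max(3+12-1, 5+10-1, 10+5-1, 9+3-1, 19+0) = 19
r[6] = max(3+19-1, 5+12-1, 10+10-1, 9+5-1, 19+3-1, 11+0) = 21
r[7] = max(3+21-1, 5+19-1, 10+12-1, …, 11+3-1, 30+0) = 30
r[8] = max(3+30-1, 5+21-1, 10+19-1, …, 30+3-1, 19+0) = 32
One optimal plan: pieces 7 + 1 (1 cut) → €33 − €1 = €32.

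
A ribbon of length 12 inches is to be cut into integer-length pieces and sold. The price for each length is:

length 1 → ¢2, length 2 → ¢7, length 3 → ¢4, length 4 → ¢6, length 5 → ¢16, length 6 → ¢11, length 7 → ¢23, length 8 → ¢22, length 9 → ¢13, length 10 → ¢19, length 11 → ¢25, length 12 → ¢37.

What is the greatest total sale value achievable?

42

Consider every possible first cut. r[k] is the best of p[i]+r[k−i] over all sellable i≤k.
r[1] = 2
r[2] = max(2+2, 7+0) = 7
r[3] = max(2+7, 7+2, 4+0) = 9
r[4] = max(2+9, 7+7, 4+2, 6+0) = 14
r[5] = max(2+14, 7+9, 4+7, 6+2, 16+0) = 16
r[6] = max(2+16, 7+14, 4+9, 6+7, 16+2, 11+0) = 21
r[7] = max(2+21, 7+16, 4+14, …, 11+2, 23+0) = 23
r[8] = max(2+23, 7+21, 4+16, …, 23+2, 22+0) = 28
r[9] = max(2+28, 7+23, 4+21, …, 22+2, 13+0) = 30
r[10] = max(2+30, 7+28, 4+23, …, 13+2, 19+0) = 35
r[11] = max(2+35, 7+30, 4+28, …, 19+2, 25+0) = 37
r[12] = max(2+37, 7+35, 4+30, …, 25+2, 37+0) = 42
One optimal cutting: 2 + 2 + 2 + 2 + 2 + 2 → ¢7 + ¢7 + ¢7 + ¢7 + ¢7 + ¢7 = ¢42.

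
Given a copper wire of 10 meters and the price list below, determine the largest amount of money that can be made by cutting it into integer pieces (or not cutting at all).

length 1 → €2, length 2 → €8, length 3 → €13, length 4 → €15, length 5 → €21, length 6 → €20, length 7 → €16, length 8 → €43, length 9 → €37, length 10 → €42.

51

Consider every possible first cut. r[k] is the best of p[i]+r[k−i] over all sellable i≤k.
r[1] = 2
r[2] = max(2+2, 8+0) = 8
r[3] = max(2+8, 8+2, 13+0) = 13
r[4] = max(2+13, 8+8, 13+2, 15+0) = 16
r[5] = max(2+16, 8+13, 13+8, 15+2, 21+0) = 21
r[6] = max(2+21, 8+16, 13+13, 15+8, 21+2, 20+0) = 26
r[7] = max(2+26, 8+21, 13+16, …, 20+2, 16+0) = 29
r[8] = max(2+29, 8+26, 13+21, …, 16+2, 43+0) = 43
r[9] = max(2+43, 8+29, 13+26, …, 43+2, 37+0) = 45
r[10] = max(2+45, 8+43, 13+29, …, 37+2, 42+0) = 51
One optimal cutting: 8 + 2 → €43 + €8 = €51.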